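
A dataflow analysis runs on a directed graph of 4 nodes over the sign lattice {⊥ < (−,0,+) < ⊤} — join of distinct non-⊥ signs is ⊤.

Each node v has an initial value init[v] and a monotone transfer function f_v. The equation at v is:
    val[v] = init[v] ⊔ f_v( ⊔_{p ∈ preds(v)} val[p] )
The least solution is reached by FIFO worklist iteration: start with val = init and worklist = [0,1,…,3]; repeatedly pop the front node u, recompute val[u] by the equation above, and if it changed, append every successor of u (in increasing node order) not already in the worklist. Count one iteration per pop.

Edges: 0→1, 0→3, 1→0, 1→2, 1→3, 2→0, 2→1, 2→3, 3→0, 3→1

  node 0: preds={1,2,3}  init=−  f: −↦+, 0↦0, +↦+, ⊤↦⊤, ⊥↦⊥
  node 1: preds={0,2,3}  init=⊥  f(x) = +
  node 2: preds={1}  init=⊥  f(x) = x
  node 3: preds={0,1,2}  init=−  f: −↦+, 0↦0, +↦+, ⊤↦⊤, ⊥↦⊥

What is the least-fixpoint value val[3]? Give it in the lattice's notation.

Trace (6 dequeues):
  [1] u=0 | in − | out ⊤ | prev − | push {}
  [2] u=1 | in ⊤ | out + | prev ⊥ | push {0}
  [3] u=2 | in + | out + | prev ⊥ | push {1}
  [4] u=3 | in ⊤ | out ⊤ | prev − | push {}
  [5] u=0 | in ⊤ | out ⊤ | ==
  [6] u=1 | in ⊤ | out + | ==

Converged values:
  [0] ⊤
  [1] +
  [2] +
  [3] ⊤

⊤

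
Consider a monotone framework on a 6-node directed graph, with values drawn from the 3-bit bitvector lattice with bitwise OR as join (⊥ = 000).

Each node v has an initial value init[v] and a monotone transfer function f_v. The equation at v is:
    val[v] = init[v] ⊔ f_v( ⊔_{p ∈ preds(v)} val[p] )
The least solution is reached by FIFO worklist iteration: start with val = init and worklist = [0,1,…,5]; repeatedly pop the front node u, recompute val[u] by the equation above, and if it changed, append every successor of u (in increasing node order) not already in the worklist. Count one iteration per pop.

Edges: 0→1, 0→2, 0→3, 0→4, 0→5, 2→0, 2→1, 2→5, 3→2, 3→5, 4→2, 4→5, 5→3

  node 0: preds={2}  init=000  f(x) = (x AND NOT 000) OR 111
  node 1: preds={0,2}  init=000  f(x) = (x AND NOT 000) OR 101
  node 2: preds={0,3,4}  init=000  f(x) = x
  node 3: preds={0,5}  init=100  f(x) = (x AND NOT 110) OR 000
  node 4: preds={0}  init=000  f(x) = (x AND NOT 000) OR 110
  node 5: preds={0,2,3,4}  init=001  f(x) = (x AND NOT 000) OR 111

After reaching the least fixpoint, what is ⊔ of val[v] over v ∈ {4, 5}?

111

Worklist (10 pops):
  #1 pop 0: in=000 → 111 (was 000); enqueue []
  #2 pop 1: in=111 → 111 (was 000); enqueue []
  #3 pop 2: in=111 → 111 (was 000); enqueue [0,1]
  #4 pop 3: in=111 → 101 (was 100); enqueue [2]
  #5 pop 4: in=111 → 111 (was 000); enqueue []
  #6 pop 5: in=111 → 111 (was 001); enqueue [3]
  #7 pop 0: in=111 → 111 (no change)
  #8 pop 1: in=111 → 111 (no change)
  #9 pop 2: in=111 → 111 (no change)
  #10 pop 3: in=111 → 101 (no change)

Fixpoint:
  val[0] = 111
  val[1] = 111
  val[2] = 111
  val[3] = 101
  val[4] = 111
  val[5] = 111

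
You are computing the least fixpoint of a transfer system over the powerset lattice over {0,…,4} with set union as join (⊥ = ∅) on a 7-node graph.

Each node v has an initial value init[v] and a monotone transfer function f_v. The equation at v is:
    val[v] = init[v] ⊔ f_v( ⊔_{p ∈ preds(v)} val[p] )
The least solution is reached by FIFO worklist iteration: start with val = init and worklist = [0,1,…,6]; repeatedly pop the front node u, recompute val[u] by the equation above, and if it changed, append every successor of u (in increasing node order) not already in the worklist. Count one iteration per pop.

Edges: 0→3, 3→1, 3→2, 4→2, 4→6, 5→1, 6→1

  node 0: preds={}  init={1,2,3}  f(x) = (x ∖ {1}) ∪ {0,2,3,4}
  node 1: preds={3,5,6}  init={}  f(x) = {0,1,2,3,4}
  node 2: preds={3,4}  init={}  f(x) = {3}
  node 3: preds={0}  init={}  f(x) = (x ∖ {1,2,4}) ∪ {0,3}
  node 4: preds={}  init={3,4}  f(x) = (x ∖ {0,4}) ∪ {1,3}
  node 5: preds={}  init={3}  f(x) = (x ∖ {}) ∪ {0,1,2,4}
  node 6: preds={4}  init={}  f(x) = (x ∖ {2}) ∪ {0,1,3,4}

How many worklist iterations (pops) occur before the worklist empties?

9

Iteration log — 9 steps:
  step 1. node 0  ⊔preds={}  new={0,1,2,3,4}  old={1,2,3}  +wl: 
  step 2. node 1  ⊔preds={3}  new={0,1,2,3,4}  old={}  +wl: 
  step 3. node 2  ⊔preds={3,4}  new={3}  old={}  +wl: 
  step 4. node 3  ⊔preds={0,1,2,3,4}  new={0,3}  old={}  +wl: 1,2
  step 5. node 4  ⊔preds={}  new={1,3,4}  old={3,4}  +wl: 
  step 6. node 5  ⊔preds={}  new={0,1,2,3,4}  old={3}  +wl: 
  step 7. node 6  ⊔preds={1,3,4}  new={0,1,3,4}  old={}  +wl: 
  step 8. node 1  ⊔preds={0,1,2,3,4}  new={0,1,2,3,4}  stable
  step 9. node 2  ⊔preds={0,1,3,4}  new={3}  stable

Least fixpoint reached:
  node 0: {0,1,2,3,4}
  node 1: {0,1,2,3,4}
  node 2: {3}
  node 3: {0,3}
  node 4: {1,3,4}
  node 5: {0,1,2,3,4}
  node 6: {0,1,3,4}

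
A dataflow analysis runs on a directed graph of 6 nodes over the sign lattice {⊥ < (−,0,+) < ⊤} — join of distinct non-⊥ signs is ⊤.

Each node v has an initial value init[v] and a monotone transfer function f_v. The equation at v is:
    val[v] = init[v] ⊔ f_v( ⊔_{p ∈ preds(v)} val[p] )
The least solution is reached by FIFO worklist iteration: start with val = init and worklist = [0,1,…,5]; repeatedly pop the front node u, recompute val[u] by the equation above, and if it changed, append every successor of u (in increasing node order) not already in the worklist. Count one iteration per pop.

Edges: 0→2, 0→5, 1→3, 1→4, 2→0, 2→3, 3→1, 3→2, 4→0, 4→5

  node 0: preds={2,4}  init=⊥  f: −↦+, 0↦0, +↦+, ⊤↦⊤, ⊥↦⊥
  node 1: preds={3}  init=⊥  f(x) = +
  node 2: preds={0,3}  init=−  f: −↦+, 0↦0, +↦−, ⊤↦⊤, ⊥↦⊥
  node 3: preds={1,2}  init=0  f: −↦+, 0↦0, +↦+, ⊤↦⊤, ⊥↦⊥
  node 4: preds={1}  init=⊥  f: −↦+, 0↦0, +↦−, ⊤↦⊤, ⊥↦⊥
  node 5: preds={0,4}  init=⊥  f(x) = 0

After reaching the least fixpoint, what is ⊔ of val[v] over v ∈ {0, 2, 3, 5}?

Worklist (10 pops):
  #1 pop 0: in=− → + (was ⊥); enqueue []
  #2 pop 1: in=0 → + (was ⊥); enqueue []
  #3 pop 2: in=⊤ → ⊤ (was −); enqueue [0]
  #4 pop 3: in=⊤ → ⊤ (was 0); enqueue [1,2]
  #5 pop 4: in=+ → − (was ⊥); enqueue []
  #6 pop 5: in=⊤ → 0 (was ⊥); enqueue []
  #7 pop 0: in=⊤ → ⊤ (was +); enqueue [5]
  #8 pop 1: in=⊤ → + (no change)
  #9 pop 2: in=⊤ → ⊤ (no change)
  #10 pop 5: in=⊤ → 0 (no change)

Fixpoint:
  val[0] = ⊤
  val[1] = +
  val[2] = ⊤
  val[3] = ⊤
  val[4] = −
  val[5] = 0

⊤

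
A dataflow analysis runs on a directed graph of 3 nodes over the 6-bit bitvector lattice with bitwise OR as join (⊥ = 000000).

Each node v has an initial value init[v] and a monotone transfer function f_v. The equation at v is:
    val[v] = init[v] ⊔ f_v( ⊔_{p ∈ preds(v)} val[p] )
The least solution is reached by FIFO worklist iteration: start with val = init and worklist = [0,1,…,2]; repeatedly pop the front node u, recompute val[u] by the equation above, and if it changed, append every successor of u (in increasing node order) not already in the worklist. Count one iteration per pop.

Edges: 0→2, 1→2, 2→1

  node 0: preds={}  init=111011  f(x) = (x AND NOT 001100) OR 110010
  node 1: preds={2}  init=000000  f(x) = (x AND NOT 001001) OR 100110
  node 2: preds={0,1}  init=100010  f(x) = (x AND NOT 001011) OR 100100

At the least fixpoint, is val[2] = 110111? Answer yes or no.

Trace (5 dequeues):
  [1] u=0 | in 000000 | out 111011 | ==
  [2] u=1 | in 100010 | out 100110 | prev 000000 | push {}
  [3] u=2 | in 111111 | out 110110 | prev 100010 | push {1}
  [4] u=1 | in 110110 | out 110110 | prev 100110 | push {2}
  [5] u=2 | in 111111 | out 110110 | ==

Converged values:
  [0] 111011
  [1] 110110
  [2] 110110

no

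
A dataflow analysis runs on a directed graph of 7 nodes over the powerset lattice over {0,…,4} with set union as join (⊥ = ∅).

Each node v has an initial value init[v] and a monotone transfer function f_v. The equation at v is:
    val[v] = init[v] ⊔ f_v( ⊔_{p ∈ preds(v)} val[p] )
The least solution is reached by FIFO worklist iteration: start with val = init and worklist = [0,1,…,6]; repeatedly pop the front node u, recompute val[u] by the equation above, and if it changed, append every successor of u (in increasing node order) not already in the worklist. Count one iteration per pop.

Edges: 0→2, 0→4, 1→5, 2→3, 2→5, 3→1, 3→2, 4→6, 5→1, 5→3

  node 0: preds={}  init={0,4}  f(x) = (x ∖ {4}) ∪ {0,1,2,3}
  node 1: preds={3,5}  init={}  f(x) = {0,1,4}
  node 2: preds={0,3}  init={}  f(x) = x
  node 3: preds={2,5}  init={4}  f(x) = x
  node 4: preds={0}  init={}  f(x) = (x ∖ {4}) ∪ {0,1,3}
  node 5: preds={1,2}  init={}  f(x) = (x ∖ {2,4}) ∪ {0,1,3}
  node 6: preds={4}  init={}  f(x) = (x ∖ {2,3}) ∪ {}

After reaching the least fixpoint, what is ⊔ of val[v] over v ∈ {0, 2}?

Worklist (10 pops):
  #1 pop 0: in={} → {0,1,2,3,4} (was {0,4}); enqueue []
  #2 pop 1: in={4} → {0,1,4} (was {}); enqueue []
  #3 pop 2: in={0,1,2,3,4} → {0,1,2,3,4} (was {}); enqueue []
  #4 pop 3: in={0,1,2,3,4} → {0,1,2,3,4} (was {4}); enqueue [1,2]
  #5 pop 4: in={0,1,2,3,4} → {0,1,2,3} (was {}); enqueue []
  #6 pop 5: in={0,1,2,3,4} → {0,1,3} (was {}); enqueue [3]
  #7 pop 6: in={0,1,2,3} → {0,1} (was {}); enqueue []
  #8 pop 1: in={0,1,2,3,4} → {0,1,4} (no change)
  #9 pop 2: in={0,1,2,3,4} → {0,1,2,3,4} (no change)
  #10 pop 3: in={0,1,2,3,4} → {0,1,2,3,4} (no change)

Fixpoint:
  val[0] = {0,1,2,3,4}
  val[1] = {0,1,4}
  val[2] = {0,1,2,3,4}
  val[3] = {0,1,2,3,4}
  val[4] = {0,1,2,3}
  val[5] = {0,1,3}
  val[6] = {0,1}

{0,1,2,3,4}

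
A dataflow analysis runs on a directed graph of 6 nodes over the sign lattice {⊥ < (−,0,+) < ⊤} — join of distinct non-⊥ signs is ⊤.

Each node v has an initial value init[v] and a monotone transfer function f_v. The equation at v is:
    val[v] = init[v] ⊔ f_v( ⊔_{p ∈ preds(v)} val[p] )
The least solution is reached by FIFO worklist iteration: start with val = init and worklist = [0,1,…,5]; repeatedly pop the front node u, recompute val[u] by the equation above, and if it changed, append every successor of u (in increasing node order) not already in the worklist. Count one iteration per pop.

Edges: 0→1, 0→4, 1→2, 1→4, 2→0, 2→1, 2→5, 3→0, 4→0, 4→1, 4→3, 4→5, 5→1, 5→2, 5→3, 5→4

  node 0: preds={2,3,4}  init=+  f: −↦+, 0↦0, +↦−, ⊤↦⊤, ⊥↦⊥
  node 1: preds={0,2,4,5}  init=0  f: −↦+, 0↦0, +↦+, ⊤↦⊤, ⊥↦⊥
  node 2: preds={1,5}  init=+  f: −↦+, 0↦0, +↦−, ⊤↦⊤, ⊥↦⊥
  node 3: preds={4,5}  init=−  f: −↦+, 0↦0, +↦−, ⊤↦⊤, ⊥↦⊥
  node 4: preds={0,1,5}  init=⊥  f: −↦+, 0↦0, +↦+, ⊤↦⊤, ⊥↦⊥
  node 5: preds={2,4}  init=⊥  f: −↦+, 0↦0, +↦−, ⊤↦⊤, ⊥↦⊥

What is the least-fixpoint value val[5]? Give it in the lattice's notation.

⊤

Iteration log — 12 steps:
  step 1. node 0  ⊔preds=⊤  new=⊤  old=+  +wl: 
  step 2. node 1  ⊔preds=⊤  new=⊤  old=0  +wl: 
  step 3. node 2  ⊔preds=⊤  new=⊤  old=+  +wl: 0,1
  step 4. node 3  ⊔preds=⊥  new=−  stable
  step 5. node 4  ⊔preds=⊤  new=⊤  old=⊥  +wl: 3
  step 6. node 5  ⊔preds=⊤  new=⊤  old=⊥  +wl: 2,4
  step 7. node 0  ⊔preds=⊤  new=⊤  stable
  step 8. node 1  ⊔preds=⊤  new=⊤  stable
  step 9. node 3  ⊔preds=⊤  new=⊤  old=−  +wl: 0
  step 10. node 2  ⊔preds=⊤  new=⊤  stable
  step 11. node 4  ⊔preds=⊤  new=⊤  stable
  step 12. node 0  ⊔preds=⊤  new=⊤  stable

Least fixpoint reached:
  node 0: ⊤
  node 1: ⊤
  node 2: ⊤
  node 3: ⊤
  node 4: ⊤
  node 5: ⊤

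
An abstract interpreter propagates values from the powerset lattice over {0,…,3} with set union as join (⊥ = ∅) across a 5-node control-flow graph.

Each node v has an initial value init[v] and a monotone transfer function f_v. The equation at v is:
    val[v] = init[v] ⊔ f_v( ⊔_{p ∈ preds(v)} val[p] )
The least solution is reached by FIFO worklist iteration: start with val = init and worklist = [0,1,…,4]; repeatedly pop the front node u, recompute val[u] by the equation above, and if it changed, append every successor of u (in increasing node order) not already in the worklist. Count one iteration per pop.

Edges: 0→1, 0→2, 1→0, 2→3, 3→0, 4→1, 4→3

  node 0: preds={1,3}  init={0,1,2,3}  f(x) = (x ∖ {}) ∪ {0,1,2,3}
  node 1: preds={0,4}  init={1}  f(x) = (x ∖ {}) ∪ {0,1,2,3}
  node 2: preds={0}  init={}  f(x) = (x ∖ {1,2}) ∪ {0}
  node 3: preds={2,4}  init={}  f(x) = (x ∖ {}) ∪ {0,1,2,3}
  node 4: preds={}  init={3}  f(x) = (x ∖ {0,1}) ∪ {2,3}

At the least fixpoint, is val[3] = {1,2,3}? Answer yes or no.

Trace (8 dequeues):
  [1] u=0 | in {1} | out {0,1,2,3} | ==
  [2] u=1 | in {0,1,2,3} | out {0,1,2,3} | prev {1} | push {0}
  [3] u=2 | in {0,1,2,3} | out {0,3} | prev {} | push {}
  [4] u=3 | in {0,3} | out {0,1,2,3} | prev {} | push {}
  [5] u=4 | in {} | out {2,3} | prev {3} | push {1,3}
  [6] u=0 | in {0,1,2,3} | out {0,1,2,3} | ==
  [7] u=1 | in {0,1,2,3} | out {0,1,2,3} | ==
  [8] u=3 | in {0,2,3} | out {0,1,2,3} | ==

Converged values:
  [0] {0,1,2,3}
  [1] {0,1,2,3}
  [2] {0,3}
  [3] {0,1,2,3}
  [4] {2,3}

no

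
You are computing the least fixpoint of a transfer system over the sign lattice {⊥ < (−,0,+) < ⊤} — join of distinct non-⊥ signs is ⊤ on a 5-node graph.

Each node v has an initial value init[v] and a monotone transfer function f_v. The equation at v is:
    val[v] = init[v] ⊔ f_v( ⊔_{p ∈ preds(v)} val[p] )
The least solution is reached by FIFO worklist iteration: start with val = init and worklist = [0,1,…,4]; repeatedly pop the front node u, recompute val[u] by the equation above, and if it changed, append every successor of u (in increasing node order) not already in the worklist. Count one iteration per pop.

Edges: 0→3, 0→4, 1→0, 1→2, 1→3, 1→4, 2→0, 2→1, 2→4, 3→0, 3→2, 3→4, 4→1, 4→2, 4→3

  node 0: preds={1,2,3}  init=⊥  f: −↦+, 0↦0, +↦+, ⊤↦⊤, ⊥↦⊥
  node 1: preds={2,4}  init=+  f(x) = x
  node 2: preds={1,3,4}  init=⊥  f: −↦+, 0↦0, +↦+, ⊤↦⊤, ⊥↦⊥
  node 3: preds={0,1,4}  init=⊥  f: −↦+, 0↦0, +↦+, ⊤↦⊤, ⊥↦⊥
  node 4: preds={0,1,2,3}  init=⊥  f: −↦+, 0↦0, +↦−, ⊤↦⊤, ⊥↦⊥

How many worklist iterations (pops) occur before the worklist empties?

14

Worklist (14 pops):
  #1 pop 0: in=+ → + (was ⊥); enqueue []
  #2 pop 1: in=⊥ → + (no change)
  #3 pop 2: in=+ → + (was ⊥); enqueue [0,1]
  #4 pop 3: in=+ → + (was ⊥); enqueue [2]
  #5 pop 4: in=+ → − (was ⊥); enqueue [3]
  #6 pop 0: in=+ → + (no change)
  #7 pop 1: in=⊤ → ⊤ (was +); enqueue [0,4]
  #8 pop 2: in=⊤ → ⊤ (was +); enqueue [1]
  #9 pop 3: in=⊤ → ⊤ (was +); enqueue [2]
  #10 pop 0: in=⊤ → ⊤ (was +); enqueue [3]
  #11 pop 4: in=⊤ → ⊤ (was −); enqueue []
  #12 pop 1: in=⊤ → ⊤ (no change)
  #13 pop 2: in=⊤ → ⊤ (no change)
  #14 pop 3: in=⊤ → ⊤ (no change)

Fixpoint:
  val[0] = ⊤
  val[1] = ⊤
  val[2] = ⊤
  val[3] = ⊤
  val[4] = ⊤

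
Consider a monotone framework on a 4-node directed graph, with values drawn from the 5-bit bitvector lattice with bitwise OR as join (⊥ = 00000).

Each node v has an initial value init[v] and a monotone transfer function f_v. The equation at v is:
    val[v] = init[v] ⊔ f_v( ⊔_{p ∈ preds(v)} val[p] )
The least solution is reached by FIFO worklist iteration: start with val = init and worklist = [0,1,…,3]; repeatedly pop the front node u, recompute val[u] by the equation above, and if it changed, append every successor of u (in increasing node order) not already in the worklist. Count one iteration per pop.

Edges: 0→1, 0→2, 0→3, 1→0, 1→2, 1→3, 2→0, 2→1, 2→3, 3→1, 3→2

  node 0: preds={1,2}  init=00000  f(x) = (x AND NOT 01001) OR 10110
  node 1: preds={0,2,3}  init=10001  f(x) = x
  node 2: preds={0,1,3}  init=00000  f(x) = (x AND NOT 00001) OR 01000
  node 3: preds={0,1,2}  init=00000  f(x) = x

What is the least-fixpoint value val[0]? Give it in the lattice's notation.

Iteration log — 9 steps:
  step 1. node 0  ⊔preds=10001  new=10110  old=00000  +wl: 
  step 2. node 1  ⊔preds=10110  new=10111  old=10001  +wl: 0
  step 3. node 2  ⊔preds=10111  new=11110  old=00000  +wl: 1
  step 4. node 3  ⊔preds=11111  new=11111  old=00000  +wl: 2
  step 5. node 0  ⊔preds=11111  new=10110  stable
  step 6. node 1  ⊔preds=11111  new=11111  old=10111  +wl: 0,3
  step 7. node 2  ⊔preds=11111  new=11110  stable
  step 8. node 0  ⊔preds=11111  new=10110  stable
  step 9. node 3  ⊔preds=11111  new=11111  stable

Least fixpoint reached:
  node 0: 10110
  node 1: 11111
  node 2: 11110
  node 3: 11111

10110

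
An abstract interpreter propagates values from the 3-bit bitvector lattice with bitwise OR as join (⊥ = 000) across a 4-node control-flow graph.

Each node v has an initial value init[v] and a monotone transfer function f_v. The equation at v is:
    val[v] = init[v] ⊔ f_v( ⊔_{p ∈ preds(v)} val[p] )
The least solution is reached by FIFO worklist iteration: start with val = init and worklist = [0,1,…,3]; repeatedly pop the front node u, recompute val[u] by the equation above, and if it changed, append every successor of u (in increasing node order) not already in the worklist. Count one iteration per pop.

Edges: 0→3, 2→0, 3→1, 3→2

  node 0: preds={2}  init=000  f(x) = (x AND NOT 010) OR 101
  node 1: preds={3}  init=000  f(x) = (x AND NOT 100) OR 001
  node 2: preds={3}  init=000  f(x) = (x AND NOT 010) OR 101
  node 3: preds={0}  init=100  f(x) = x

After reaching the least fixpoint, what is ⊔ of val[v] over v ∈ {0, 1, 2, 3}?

101

Worklist (7 pops):
  #1 pop 0: in=000 → 101 (was 000); enqueue []
  #2 pop 1: in=100 → 001 (was 000); enqueue []
  #3 pop 2: in=100 → 101 (was 000); enqueue [0]
  #4 pop 3: in=101 → 101 (was 100); enqueue [1,2]
  #5 pop 0: in=101 → 101 (no change)
  #6 pop 1: in=101 → 001 (no change)
  #7 pop 2: in=101 → 101 (no change)

Fixpoint:
  val[0] = 101
  val[1] = 001
  val[2] = 101
  val[3] = 101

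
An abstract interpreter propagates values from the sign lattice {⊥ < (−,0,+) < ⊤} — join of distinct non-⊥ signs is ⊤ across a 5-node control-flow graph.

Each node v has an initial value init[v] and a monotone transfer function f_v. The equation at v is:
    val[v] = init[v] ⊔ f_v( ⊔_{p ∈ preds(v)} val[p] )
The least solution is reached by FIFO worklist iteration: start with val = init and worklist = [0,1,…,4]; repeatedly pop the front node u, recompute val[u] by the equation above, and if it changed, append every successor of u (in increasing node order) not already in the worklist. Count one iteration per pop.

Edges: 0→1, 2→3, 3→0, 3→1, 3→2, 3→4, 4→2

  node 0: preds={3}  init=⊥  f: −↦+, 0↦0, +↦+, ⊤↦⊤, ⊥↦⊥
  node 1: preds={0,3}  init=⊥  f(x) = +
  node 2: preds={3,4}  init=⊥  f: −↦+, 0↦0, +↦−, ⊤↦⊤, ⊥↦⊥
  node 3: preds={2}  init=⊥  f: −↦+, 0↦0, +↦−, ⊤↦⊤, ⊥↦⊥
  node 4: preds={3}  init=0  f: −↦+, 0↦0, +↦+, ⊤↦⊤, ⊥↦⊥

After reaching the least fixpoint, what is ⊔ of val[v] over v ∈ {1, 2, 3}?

⊤

Trace (8 dequeues):
  [1] u=0 | in ⊥ | out ⊥ | ==
  [2] u=1 | in ⊥ | out + | prev ⊥ | push {}
  [3] u=2 | in 0 | out 0 | prev ⊥ | push {}
  [4] u=3 | in 0 | out 0 | prev ⊥ | push {0,1,2}
  [5] u=4 | in 0 | out 0 | ==
  [6] u=0 | in 0 | out 0 | prev ⊥ | push {}
  [7] u=1 | in 0 | out + | ==
  [8] u=2 | in 0 | out 0 | ==

Converged values:
  [0] 0
  [1] +
  [2] 0
  [3] 0
  [4] 0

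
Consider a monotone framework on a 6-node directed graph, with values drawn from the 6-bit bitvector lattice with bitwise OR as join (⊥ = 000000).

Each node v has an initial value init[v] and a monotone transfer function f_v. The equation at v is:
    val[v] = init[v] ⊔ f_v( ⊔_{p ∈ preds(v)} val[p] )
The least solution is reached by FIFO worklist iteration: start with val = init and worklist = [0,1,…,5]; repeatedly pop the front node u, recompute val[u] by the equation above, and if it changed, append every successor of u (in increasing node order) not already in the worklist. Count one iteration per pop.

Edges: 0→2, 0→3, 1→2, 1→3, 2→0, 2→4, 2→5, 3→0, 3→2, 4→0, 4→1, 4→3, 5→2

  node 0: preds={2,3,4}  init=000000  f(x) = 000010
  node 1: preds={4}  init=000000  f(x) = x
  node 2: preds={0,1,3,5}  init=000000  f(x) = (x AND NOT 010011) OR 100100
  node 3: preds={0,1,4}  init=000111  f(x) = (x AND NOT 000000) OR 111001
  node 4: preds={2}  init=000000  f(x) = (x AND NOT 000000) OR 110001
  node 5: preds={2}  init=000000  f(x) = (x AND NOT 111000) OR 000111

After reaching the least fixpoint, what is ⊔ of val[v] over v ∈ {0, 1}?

Worklist (18 pops):
  #1 pop 0: in=000111 → 000010 (was 000000); enqueue []
  #2 pop 1: in=000000 → 000000 (no change)
  #3 pop 2: in=000111 → 100100 (was 000000); enqueue [0]
  #4 pop 3: in=000010 → 111111 (was 000111); enqueue [2]
  #5 pop 4: in=100100 → 110101 (was 000000); enqueue [1,3]
  #6 pop 5: in=100100 → 000111 (was 000000); enqueue []
  #7 pop 0: in=111111 → 000010 (no change)
  #8 pop 2: in=111111 → 101100 (was 100100); enqueue [0,4,5]
  #9 pop 1: in=110101 → 110101 (was 000000); enqueue [2]
  #10 pop 3: in=110111 → 111111 (no change)
  #11 pop 0: in=111111 → 000010 (no change)
  #12 pop 4: in=101100 → 111101 (was 110101); enqueue [0,1,3]
  #13 pop 5: in=101100 → 000111 (no change)
  #14 pop 2: in=111111 → 101100 (no change)
  #15 pop 0: in=111111 → 000010 (no change)
  #16 pop 1: in=111101 → 111101 (was 110101); enqueue [2]
  #17 pop 3: in=111111 → 111111 (no change)
  #18 pop 2: in=111111 → 101100 (no change)

Fixpoint:
  val[0] = 000010
  val[1] = 111101
  val[2] = 101100
  val[3] = 111111
  val[4] = 111101
  val[5] = 000111

111111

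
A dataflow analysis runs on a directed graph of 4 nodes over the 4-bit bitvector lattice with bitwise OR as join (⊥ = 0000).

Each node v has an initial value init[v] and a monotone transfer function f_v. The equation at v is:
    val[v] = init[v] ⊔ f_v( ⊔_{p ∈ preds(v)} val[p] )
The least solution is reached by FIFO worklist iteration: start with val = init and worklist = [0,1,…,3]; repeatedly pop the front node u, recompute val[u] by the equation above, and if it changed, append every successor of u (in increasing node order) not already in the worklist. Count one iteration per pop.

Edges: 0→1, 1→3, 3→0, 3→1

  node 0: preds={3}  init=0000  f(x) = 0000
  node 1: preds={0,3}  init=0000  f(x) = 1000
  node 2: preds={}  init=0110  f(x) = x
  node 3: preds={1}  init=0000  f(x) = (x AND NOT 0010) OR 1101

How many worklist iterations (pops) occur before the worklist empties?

6

Trace (6 dequeues):
  [1] u=0 | in 0000 | out 0000 | ==
  [2] u=1 | in 0000 | out 1000 | prev 0000 | push {}
  [3] u=2 | in 0000 | out 0110 | ==
  [4] u=3 | in 1000 | out 1101 | prev 0000 | push {0,1}
  [5] u=0 | in 1101 | out 0000 | ==
  [6] u=1 | in 1101 | out 1000 | ==

Converged values:
  [0] 0000
  [1] 1000
  [2] 0110
  [3] 1101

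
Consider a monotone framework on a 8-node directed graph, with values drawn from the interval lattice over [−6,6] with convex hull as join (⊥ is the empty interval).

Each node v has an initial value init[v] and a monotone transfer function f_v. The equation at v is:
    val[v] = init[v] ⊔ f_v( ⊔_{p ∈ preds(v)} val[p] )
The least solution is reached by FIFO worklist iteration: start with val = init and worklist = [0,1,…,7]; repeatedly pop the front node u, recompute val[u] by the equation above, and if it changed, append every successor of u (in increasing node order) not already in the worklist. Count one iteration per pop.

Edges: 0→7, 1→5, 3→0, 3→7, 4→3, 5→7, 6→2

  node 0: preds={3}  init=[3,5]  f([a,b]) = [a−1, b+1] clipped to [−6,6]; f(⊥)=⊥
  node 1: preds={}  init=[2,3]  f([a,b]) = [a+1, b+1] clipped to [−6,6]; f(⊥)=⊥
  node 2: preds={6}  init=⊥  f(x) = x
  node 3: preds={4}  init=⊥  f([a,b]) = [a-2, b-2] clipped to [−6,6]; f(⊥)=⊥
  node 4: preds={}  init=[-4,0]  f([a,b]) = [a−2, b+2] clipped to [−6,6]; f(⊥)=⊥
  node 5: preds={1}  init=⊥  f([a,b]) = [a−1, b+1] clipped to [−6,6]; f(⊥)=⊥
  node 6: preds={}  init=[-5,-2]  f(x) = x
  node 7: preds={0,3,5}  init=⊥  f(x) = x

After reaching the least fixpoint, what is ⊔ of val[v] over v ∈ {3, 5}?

Iteration log — 10 steps:
  step 1. node 0  ⊔preds=⊥  new=[3,5]  stable
  step 2. node 1  ⊔preds=⊥  new=[2,3]  stable
  step 3. node 2  ⊔preds=[-5,-2]  new=[-5,-2]  old=⊥  +wl: 
  step 4. node 3  ⊔preds=[-4,0]  new=[-6,-2]  old=⊥  +wl: 0
  step 5. node 4  ⊔preds=⊥  new=[-4,0]  stable
  step 6. node 5  ⊔preds=[2,3]  new=[1,4]  old=⊥  +wl: 
  step 7. node 6  ⊔preds=⊥  new=[-5,-2]  stable
  step 8. node 7  ⊔preds=[-6,5]  new=[-6,5]  old=⊥  +wl: 
  step 9. node 0  ⊔preds=[-6,-2]  new=[-6,5]  old=[3,5]  +wl: 7
  step 10. node 7  ⊔preds=[-6,5]  new=[-6,5]  stable

Least fixpoint reached:
  node 0: [-6,5]
  node 1: [2,3]
  node 2: [-5,-2]
  node 3: [-6,-2]
  node 4: [-4,0]
  node 5: [1,4]
  node 6: [-5,-2]
  node 7: [-6,5]

[-6,4]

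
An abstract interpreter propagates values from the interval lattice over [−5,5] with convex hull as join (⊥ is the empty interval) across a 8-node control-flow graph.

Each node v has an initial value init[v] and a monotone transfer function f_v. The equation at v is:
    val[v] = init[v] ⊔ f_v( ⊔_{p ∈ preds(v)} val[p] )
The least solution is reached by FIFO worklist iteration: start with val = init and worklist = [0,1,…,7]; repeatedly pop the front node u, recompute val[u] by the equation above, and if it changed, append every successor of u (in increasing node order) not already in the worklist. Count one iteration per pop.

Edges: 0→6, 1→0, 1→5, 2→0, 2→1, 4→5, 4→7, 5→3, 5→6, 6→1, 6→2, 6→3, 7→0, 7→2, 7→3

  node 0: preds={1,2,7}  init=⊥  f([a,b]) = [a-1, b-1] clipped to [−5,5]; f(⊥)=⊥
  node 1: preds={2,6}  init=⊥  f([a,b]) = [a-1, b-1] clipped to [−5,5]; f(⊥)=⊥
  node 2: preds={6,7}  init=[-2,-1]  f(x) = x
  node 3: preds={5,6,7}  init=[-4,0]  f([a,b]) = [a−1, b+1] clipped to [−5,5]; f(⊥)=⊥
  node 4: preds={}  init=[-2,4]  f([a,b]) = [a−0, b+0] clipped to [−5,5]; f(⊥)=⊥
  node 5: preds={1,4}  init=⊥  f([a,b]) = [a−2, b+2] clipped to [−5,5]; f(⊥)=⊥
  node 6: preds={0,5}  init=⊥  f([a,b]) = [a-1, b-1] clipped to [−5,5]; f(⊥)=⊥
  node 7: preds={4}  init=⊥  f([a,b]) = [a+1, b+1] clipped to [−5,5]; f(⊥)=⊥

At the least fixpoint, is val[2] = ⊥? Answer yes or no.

Trace (19 dequeues):
  [1] u=0 | in [-2,-1] | out [-3,-2] | prev ⊥ | push {}
  [2] u=1 | in [-2,-1] | out [-3,-2] | prev ⊥ | push {0}
  [3] u=2 | in ⊥ | out [-2,-1] | ==
  [4] u=3 | in ⊥ | out [-4,0] | ==
  [5] u=4 | in ⊥ | out [-2,4] | ==
  [6] u=5 | in [-3,4] | out [-5,5] | prev ⊥ | push {3}
  [7] u=6 | in [-5,5] | out [-5,4] | prev ⊥ | push {1,2}
  [8] u=7 | in [-2,4] | out [-1,5] | prev ⊥ | push {}
  [9] u=0 | in [-3,5] | out [-4,4] | prev [-3,-2] | push {6}
  [10] u=3 | in [-5,5] | out [-5,5] | prev [-4,0] | push {}
  [11] u=1 | in [-5,4] | out [-5,3] | prev [-3,-2] | push {0,5}
  [12] u=2 | in [-5,5] | out [-5,5] | prev [-2,-1] | push {1}
  [13] u=6 | in [-5,5] | out [-5,4] | ==
  [14] u=0 | in [-5,5] | out [-5,4] | prev [-4,4] | push {6}
  [15] u=5 | in [-5,4] | out [-5,5] | ==
  [16] u=1 | in [-5,5] | out [-5,4] | prev [-5,3] | push {0,5}
  [17] u=6 | in [-5,5] | out [-5,4] | ==
  [18] u=0 | in [-5,5] | out [-5,4] | ==
  [19] u=5 | in [-5,4] | out [-5,5] | ==

Converged values:
  [0] [-5,4]
  [1] [-5,4]
  [2] [-5,5]
  [3] [-5,5]
  [4] [-2,4]
  [5] [-5,5]
  [6] [-5,4]
  [7] [-1,5]

no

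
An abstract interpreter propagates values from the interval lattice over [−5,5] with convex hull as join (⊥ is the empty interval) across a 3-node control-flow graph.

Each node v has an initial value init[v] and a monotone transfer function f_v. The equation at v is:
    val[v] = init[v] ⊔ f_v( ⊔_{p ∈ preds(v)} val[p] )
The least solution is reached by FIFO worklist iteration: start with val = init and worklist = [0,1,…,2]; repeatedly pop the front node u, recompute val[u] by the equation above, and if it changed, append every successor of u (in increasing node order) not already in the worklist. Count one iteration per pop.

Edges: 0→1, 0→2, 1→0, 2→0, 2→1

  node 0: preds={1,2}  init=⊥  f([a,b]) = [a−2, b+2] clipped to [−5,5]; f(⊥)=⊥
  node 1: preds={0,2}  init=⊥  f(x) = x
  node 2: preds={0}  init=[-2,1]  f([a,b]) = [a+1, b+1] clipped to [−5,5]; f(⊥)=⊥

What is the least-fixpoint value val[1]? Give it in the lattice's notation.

Worklist (8 pops):
  #1 pop 0: in=[-2,1] → [-4,3] (was ⊥); enqueue []
  #2 pop 1: in=[-4,3] → [-4,3] (was ⊥); enqueue [0]
  #3 pop 2: in=[-4,3] → [-3,4] (was [-2,1]); enqueue [1]
  #4 pop 0: in=[-4,4] → [-5,5] (was [-4,3]); enqueue [2]
  #5 pop 1: in=[-5,5] → [-5,5] (was [-4,3]); enqueue [0]
  #6 pop 2: in=[-5,5] → [-4,5] (was [-3,4]); enqueue [1]
  #7 pop 0: in=[-5,5] → [-5,5] (no change)
  #8 pop 1: in=[-5,5] → [-5,5] (no change)

Fixpoint:
  val[0] = [-5,5]
  val[1] = [-5,5]
  val[2] = [-4,5]

[-5,5]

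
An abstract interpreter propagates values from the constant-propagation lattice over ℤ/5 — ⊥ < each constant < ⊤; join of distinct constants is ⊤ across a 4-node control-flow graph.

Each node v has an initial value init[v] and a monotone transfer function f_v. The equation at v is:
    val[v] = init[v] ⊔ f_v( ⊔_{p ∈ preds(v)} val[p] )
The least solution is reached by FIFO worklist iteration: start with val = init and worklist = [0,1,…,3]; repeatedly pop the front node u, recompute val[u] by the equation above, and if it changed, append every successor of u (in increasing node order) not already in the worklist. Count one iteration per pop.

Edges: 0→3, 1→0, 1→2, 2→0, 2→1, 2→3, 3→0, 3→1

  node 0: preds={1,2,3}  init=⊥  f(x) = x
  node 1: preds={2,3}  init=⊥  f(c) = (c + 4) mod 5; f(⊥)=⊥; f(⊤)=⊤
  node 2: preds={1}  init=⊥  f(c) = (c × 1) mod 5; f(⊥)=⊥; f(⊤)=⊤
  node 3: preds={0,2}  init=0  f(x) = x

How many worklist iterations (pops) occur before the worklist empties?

12

Trace (12 dequeues):
  [1] u=0 | in 0 | out 0 | prev ⊥ | push {}
  [2] u=1 | in 0 | out 4 | prev ⊥ | push {0}
  [3] u=2 | in 4 | out 4 | prev ⊥ | push {1}
  [4] u=3 | in ⊤ | out ⊤ | prev 0 | push {}
  [5] u=0 | in ⊤ | out ⊤ | prev 0 | push {3}
  [6] u=1 | in ⊤ | out ⊤ | prev 4 | push {0,2}
  [7] u=3 | in ⊤ | out ⊤ | ==
  [8] u=0 | in ⊤ | out ⊤ | ==
  [9] u=2 | in ⊤ | out ⊤ | prev 4 | push {0,1,3}
  [10] u=0 | in ⊤ | out ⊤ | ==
  [11] u=1 | in ⊤ | out ⊤ | ==
  [12] u=3 | in ⊤ | out ⊤ | ==

Converged values:
  [0] ⊤
  [1] ⊤
  [2] ⊤
  [3] ⊤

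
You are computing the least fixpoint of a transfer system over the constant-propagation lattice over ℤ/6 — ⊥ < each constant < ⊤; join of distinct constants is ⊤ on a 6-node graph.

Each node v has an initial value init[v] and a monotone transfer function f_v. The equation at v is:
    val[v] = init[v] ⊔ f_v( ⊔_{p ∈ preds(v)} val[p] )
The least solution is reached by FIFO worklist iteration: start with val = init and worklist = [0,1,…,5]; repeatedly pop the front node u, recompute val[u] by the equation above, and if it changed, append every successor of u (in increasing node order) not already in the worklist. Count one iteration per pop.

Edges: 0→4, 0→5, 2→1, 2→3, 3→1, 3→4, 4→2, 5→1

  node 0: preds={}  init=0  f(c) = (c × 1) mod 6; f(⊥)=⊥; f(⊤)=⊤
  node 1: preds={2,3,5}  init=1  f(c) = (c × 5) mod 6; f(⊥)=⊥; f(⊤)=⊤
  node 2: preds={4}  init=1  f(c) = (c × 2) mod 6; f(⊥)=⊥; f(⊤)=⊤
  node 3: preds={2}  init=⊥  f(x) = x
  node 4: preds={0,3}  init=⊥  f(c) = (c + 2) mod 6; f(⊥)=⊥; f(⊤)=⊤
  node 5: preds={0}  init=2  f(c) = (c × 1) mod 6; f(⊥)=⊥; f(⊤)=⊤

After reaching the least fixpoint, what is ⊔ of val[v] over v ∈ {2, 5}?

⊤

Trace (12 dequeues):
  [1] u=0 | in ⊥ | out 0 | ==
  [2] u=1 | in ⊤ | out ⊤ | prev 1 | push {}
  [3] u=2 | in ⊥ | out 1 | ==
  [4] u=3 | in 1 | out 1 | prev ⊥ | push {1}
  [5] u=4 | in ⊤ | out ⊤ | prev ⊥ | push {2}
  [6] u=5 | in 0 | out ⊤ | prev 2 | push {}
  [7] u=1 | in ⊤ | out ⊤ | ==
  [8] u=2 | in ⊤ | out ⊤ | prev 1 | push {1,3}
  [9] u=1 | in ⊤ | out ⊤ | ==
  [10] u=3 | in ⊤ | out ⊤ | prev 1 | push {1,4}
  [11] u=1 | in ⊤ | out ⊤ | ==
  [12] u=4 | in ⊤ | out ⊤ | ==

Converged values:
  [0] 0
  [1] ⊤
  [2] ⊤
  [3] ⊤
  [4] ⊤
  [5] ⊤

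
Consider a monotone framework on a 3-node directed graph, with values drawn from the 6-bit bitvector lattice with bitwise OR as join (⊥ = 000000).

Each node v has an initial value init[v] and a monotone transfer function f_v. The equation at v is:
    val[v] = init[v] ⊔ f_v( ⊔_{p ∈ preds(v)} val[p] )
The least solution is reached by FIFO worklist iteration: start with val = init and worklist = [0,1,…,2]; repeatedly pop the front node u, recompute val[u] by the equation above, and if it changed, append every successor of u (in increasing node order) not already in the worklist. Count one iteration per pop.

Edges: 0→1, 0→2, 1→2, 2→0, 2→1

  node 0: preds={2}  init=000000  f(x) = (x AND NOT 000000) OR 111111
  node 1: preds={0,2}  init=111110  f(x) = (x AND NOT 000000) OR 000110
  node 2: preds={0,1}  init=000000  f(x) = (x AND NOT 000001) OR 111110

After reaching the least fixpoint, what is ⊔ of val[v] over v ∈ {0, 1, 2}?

111111

Worklist (5 pops):
  #1 pop 0: in=000000 → 111111 (was 000000); enqueue []
  #2 pop 1: in=111111 → 111111 (was 111110); enqueue []
  #3 pop 2: in=111111 → 111110 (was 000000); enqueue [0,1]
  #4 pop 0: in=111110 → 111111 (no change)
  #5 pop 1: in=111111 → 111111 (no change)

Fixpoint:
  val[0] = 111111
  val[1] = 111111
  val[2] = 111110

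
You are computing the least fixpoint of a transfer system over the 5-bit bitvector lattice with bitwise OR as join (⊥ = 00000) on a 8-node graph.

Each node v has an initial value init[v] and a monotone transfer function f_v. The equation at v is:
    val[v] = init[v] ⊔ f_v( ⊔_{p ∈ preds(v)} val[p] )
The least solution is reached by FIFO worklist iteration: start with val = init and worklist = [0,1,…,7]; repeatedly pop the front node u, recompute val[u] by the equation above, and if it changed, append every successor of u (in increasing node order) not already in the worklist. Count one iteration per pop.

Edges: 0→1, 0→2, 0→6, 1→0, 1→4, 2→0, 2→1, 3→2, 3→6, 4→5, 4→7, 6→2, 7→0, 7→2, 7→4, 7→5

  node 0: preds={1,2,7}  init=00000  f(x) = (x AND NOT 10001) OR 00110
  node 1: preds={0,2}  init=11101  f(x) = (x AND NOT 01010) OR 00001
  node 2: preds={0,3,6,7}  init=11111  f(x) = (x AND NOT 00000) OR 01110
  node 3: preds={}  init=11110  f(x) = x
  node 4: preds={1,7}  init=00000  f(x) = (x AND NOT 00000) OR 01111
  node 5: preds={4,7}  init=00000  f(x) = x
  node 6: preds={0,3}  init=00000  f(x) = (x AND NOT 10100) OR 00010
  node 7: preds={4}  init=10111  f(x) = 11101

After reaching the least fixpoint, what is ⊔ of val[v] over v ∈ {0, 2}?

11111

Trace (12 dequeues):
  [1] u=0 | in 11111 | out 01110 | prev 00000 | push {}
  [2] u=1 | in 11111 | out 11101 | ==
  [3] u=2 | in 11111 | out 11111 | ==
  [4] u=3 | in 00000 | out 11110 | ==
  [5] u=4 | in 11111 | out 11111 | prev 00000 | push {}
  [6] u=5 | in 11111 | out 11111 | prev 00000 | push {}
  [7] u=6 | in 11110 | out 01010 | prev 00000 | push {2}
  [8] u=7 | in 11111 | out 11111 | prev 10111 | push {0,4,5}
  [9] u=2 | in 11111 | out 11111 | ==
  [10] u=0 | in 11111 | out 01110 | ==
  [11] u=4 | in 11111 | out 11111 | ==
  [12] u=5 | in 11111 | out 11111 | ==

Converged values:
  [0] 01110
  [1] 11101
  [2] 11111
  [3] 11110
  [4] 11111
  [5] 11111
  [6] 01010
  [7] 11111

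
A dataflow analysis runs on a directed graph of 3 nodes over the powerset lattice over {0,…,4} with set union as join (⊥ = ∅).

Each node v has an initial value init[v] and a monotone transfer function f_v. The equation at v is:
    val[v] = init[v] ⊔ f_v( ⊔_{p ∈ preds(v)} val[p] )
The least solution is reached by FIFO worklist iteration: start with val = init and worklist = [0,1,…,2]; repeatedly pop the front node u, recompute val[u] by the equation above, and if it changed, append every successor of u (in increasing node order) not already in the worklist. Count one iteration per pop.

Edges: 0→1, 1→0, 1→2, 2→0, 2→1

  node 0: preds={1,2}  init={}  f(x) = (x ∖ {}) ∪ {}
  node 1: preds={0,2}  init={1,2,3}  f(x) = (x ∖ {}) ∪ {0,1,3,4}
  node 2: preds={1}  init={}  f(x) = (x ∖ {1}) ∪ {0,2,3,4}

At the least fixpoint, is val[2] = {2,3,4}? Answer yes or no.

Worklist (5 pops):
  #1 pop 0: in={1,2,3} → {1,2,3} (was {}); enqueue []
  #2 pop 1: in={1,2,3} → {0,1,2,3,4} (was {1,2,3}); enqueue [0]
  #3 pop 2: in={0,1,2,3,4} → {0,2,3,4} (was {}); enqueue [1]
  #4 pop 0: in={0,1,2,3,4} → {0,1,2,3,4} (was {1,2,3}); enqueue []
  #5 pop 1: in={0,1,2,3,4} → {0,1,2,3,4} (no change)

Fixpoint:
  val[0] = {0,1,2,3,4}
  val[1] = {0,1,2,3,4}
  val[2] = {0,2,3,4}

no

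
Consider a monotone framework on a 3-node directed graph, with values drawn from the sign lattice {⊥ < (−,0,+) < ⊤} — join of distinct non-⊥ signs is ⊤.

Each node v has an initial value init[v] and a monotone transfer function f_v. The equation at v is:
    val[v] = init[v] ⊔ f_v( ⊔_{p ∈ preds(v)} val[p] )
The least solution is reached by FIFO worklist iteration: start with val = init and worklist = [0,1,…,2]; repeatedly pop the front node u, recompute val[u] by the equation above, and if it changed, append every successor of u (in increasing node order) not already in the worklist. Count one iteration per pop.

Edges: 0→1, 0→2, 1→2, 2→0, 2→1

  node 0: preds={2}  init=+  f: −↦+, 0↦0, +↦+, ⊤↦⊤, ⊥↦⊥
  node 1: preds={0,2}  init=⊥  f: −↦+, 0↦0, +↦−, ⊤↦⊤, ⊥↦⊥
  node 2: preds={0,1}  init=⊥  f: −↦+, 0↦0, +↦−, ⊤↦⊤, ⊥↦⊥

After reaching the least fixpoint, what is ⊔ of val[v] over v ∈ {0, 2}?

⊤

Worklist (6 pops):
  #1 pop 0: in=⊥ → + (no change)
  #2 pop 1: in=+ → − (was ⊥); enqueue []
  #3 pop 2: in=⊤ → ⊤ (was ⊥); enqueue [0,1]
  #4 pop 0: in=⊤ → ⊤ (was +); enqueue [2]
  #5 pop 1: in=⊤ → ⊤ (was −); enqueue []
  #6 pop 2: in=⊤ → ⊤ (no change)

Fixpoint:
  val[0] = ⊤
  val[1] = ⊤
  val[2] = ⊤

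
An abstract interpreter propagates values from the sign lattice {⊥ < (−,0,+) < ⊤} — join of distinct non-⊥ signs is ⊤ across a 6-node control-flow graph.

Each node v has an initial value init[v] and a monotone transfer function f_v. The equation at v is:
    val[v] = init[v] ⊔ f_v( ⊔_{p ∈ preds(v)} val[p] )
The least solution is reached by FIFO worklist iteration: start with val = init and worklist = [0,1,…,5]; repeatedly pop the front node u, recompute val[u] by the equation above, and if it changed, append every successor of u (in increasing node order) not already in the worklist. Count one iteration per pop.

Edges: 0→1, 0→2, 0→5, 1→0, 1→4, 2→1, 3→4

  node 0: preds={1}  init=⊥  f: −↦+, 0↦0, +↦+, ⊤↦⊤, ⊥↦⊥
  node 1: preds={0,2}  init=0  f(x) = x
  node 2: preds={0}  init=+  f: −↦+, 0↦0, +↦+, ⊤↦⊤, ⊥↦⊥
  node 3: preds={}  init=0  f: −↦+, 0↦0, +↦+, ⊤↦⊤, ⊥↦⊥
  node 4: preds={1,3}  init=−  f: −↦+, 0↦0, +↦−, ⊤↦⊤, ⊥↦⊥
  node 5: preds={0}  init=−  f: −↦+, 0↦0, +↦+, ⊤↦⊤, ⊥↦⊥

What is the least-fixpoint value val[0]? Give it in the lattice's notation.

⊤

Worklist (10 pops):
  #1 pop 0: in=0 → 0 (was ⊥); enqueue []
  #2 pop 1: in=⊤ → ⊤ (was 0); enqueue [0]
  #3 pop 2: in=0 → ⊤ (was +); enqueue [1]
  #4 pop 3: in=⊥ → 0 (no change)
  #5 pop 4: in=⊤ → ⊤ (was −); enqueue []
  #6 pop 5: in=0 → ⊤ (was −); enqueue []
  #7 pop 0: in=⊤ → ⊤ (was 0); enqueue [2,5]
  #8 pop 1: in=⊤ → ⊤ (no change)
  #9 pop 2: in=⊤ → ⊤ (no change)
  #10 pop 5: in=⊤ → ⊤ (no change)

Fixpoint:
  val[0] = ⊤
  val[1] = ⊤
  val[2] = ⊤
  val[3] = 0
  val[4] = ⊤
  val[5] = ⊤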